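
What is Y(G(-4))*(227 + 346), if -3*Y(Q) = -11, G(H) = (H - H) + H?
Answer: 2101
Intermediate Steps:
G(H) = H (G(H) = 0 + H = H)
Y(Q) = 11/3 (Y(Q) = -1/3*(-11) = 11/3)
Y(G(-4))*(227 + 346) = 11*(227 + 346)/3 = (11/3)*573 = 2101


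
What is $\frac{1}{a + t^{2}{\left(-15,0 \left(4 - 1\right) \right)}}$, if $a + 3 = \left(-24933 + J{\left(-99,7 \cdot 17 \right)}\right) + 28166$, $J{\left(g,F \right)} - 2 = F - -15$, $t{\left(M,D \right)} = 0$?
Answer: $\frac{1}{3366} \approx 0.00029709$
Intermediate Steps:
$J{\left(g,F \right)} = 17 + F$ ($J{\left(g,F \right)} = 2 + \left(F - -15\right) = 2 + \left(F + 15\right) = 2 + \left(15 + F\right) = 17 + F$)
$a = 3366$ ($a = -3 + \left(\left(-24933 + \left(17 + 7 \cdot 17\right)\right) + 28166\right) = -3 + \left(\left(-24933 + \left(17 + 119\right)\right) + 28166\right) = -3 + \left(\left(-24933 + 136\right) + 28166\right) = -3 + \left(-24797 + 28166\right) = -3 + 3369 = 3366$)
$\frac{1}{a + t^{2}{\left(-15,0 \left(4 - 1\right) \right)}} = \frac{1}{3366 + 0^{2}} = \frac{1}{3366 + 0} = \frac{1}{3366}$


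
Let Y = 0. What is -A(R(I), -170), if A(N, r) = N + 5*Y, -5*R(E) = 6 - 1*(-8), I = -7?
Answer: 14/5 ≈ 2.8000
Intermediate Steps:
R(E) = -14/5 (R(E) = -(6 - 1*(-8))/5 = -(6 + 8)/5 = -⅕*14 = -14/5)
A(N, r) = N (A(N, r) = N + 5*0 = N + 0 = N)
-A(R(I), -170) = -1*(-14/5) = 14/5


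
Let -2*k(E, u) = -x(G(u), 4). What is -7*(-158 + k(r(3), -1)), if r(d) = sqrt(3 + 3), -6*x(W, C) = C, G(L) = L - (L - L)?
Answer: 3325/3 ≈ 1108.3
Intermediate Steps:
G(L) = L (G(L) = L - 1*0 = L + 0 = L)
x(W, C) = -C/6
r(d) = sqrt(6)
k(E, u) = -1/3 (k(E, u) = -(-1)*(-1/6*4)/2 = -(-1)*(-2)/(2*3) = -1/2*2/3 = -1/3)
-7*(-158 + k(r(3), -1)) = -7*(-158 - 1/3) = -7*(-475/3) = 3325/3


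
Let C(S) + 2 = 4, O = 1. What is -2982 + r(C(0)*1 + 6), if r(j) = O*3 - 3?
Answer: -2982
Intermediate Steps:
C(S) = 2 (C(S) = -2 + 4 = 2)
r(j) = 0 (r(j) = 1*3 - 3 = 3 - 3 = 0)
-2982 + r(C(0)*1 + 6) = -2982 + 0 = -2982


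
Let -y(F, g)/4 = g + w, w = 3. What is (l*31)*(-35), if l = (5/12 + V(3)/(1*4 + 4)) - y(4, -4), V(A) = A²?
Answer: 64015/24 ≈ 2667.3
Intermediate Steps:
y(F, g) = -12 - 4*g (y(F, g) = -4*(g + 3) = -4*(3 + g) = -12 - 4*g)
l = -59/24 (l = (5/12 + 3²/(1*4 + 4)) - (-12 - 4*(-4)) = (5*(1/12) + 9/(4 + 4)) - (-12 + 16) = (5/12 + 9/8) - 1*4 = (5/12 + 9*(⅛)) - 4 = (5/12 + 9/8) - 4 = 37/24 - 4 = -59/24 ≈ -2.4583)
(l*31)*(-35) = -59/24*31*(-35) = -1829/24*(-35) = 64015/24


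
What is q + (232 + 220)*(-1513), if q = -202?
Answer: -684078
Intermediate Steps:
q + (232 + 220)*(-1513) = -202 + (232 + 220)*(-1513) = -202 + 452*(-1513) = -202 - 683876 = -684078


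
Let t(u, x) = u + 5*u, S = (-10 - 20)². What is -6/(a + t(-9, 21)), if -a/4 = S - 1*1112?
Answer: -3/397 ≈ -0.0075567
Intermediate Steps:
S = 900 (S = (-30)² = 900)
t(u, x) = 6*u
a = 848 (a = -4*(900 - 1*1112) = -4*(900 - 1112) = -4*(-212) = 848)
-6/(a + t(-9, 21)) = -6/(848 + 6*(-9)) = -6/(848 - 54) = -6/794 = (1/794)*(-6) = -3/397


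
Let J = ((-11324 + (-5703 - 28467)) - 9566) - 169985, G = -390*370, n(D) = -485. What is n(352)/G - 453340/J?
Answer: 873681451/432986580 ≈ 2.0178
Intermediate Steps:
G = -144300
J = -225045 (J = ((-11324 - 34170) - 9566) - 169985 = (-45494 - 9566) - 169985 = -55060 - 169985 = -225045)
n(352)/G - 453340/J = -485/(-144300) - 453340/(-225045) = -485*(-1/144300) - 453340*(-1/225045) = 97/28860 + 90668/45009 = 873681451/432986580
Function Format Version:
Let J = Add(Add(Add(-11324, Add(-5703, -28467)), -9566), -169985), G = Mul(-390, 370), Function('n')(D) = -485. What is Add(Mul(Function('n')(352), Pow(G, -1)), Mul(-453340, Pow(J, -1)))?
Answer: Rational(873681451, 432986580) ≈ 2.0178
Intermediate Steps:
G = -144300
J = -225045 (J = Add(Add(Add(-11324, -34170), -9566), -169985) = Add(Add(-45494, -9566), -169985) = Add(-55060, -169985) = -225045)
Add(Mul(Function('n')(352), Pow(G, -1)), Mul(-453340, Pow(J, -1))) = Add(Mul(-485, Pow(-144300, -1)), Mul(-453340, Pow(-225045, -1))) = Add(Mul(-485, Rational(-1, 144300)), Mul(-453340, Rational(-1, 225045))) = Add(Rational(97, 28860), Rational(90668, 45009)) = Rational(873681451, 432986580)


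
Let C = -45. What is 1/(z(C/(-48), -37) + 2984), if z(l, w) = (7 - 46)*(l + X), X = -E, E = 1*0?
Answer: 16/47159 ≈ 0.00033928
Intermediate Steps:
E = 0
X = 0 (X = -1*0 = 0)
z(l, w) = -39*l (z(l, w) = (7 - 46)*(l + 0) = -39*l)
1/(z(C/(-48), -37) + 2984) = 1/(-(-1755)/(-48) + 2984) = 1/(-(-1755)*(-1)/48 + 2984) = 1/(-39*15/16 + 2984) = 1/(-585/16 + 2984) = 1/(47159/16) = 16/47159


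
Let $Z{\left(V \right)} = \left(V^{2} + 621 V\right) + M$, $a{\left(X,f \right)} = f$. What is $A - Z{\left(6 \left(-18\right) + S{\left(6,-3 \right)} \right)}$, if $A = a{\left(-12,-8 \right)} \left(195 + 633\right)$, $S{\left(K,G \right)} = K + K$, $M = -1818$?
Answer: $45594$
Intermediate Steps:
$S{\left(K,G \right)} = 2 K$
$Z{\left(V \right)} = -1818 + V^{2} + 621 V$ ($Z{\left(V \right)} = \left(V^{2} + 621 V\right) - 1818 = -1818 + V^{2} + 621 V$)
$A = -6624$ ($A = - 8 \left(195 + 633\right) = \left(-8\right) 828 = -6624$)
$A - Z{\left(6 \left(-18\right) + S{\left(6,-3 \right)} \right)} = -6624 - \left(-1818 + \left(6 \left(-18\right) + 2 \cdot 6\right)^{2} + 621 \left(6 \left(-18\right) + 2 \cdot 6\right)\right) = -6624 - \left(-1818 + \left(-108 + 12\right)^{2} + 621 \left(-108 + 12\right)\right) = -6624 - \left(-1818 + \left(-96\right)^{2} + 621 \left(-96\right)\right) = -6624 - \left(-1818 + 9216 - 59616\right) = -6624 - -52218 = -6624 + 52218 = 45594$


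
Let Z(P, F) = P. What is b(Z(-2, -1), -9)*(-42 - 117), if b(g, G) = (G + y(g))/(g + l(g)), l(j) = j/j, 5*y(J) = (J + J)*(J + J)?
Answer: -4611/5 ≈ -922.20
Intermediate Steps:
y(J) = 4*J**2/5 (y(J) = ((J + J)*(J + J))/5 = ((2*J)*(2*J))/5 = (4*J**2)/5 = 4*J**2/5)
l(j) = 1
b(g, G) = (G + 4*g**2/5)/(1 + g) (b(g, G) = (G + 4*g**2/5)/(g + 1) = (G + 4*g**2/5)/(1 + g))
b(Z(-2, -1), -9)*(-42 - 117) = ((-9 + (4/5)*(-2)**2)/(1 - 2))*(-42 - 117) = ((-9 + (4/5)*4)/(-1))*(-159) = -(-9 + 16/5)*(-159) = -1*(-29/5)*(-159) = (29/5)*(-159) = -4611/5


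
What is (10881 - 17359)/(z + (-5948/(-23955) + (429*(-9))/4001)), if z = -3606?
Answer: 620877140490/345681994037 ≈ 1.7961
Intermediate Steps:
(10881 - 17359)/(z + (-5948/(-23955) + (429*(-9))/4001)) = (10881 - 17359)/(-3606 + (-5948/(-23955) + (429*(-9))/4001)) = -6478/(-3606 + (-5948*(-1/23955) - 3861*1/4001)) = -6478/(-3606 + (5948/23955 - 3861/4001)) = -6478/(-3606 - 68692307/95843955) = -6478/(-345681994037/95843955) = -6478*(-95843955/345681994037) = 620877140490/345681994037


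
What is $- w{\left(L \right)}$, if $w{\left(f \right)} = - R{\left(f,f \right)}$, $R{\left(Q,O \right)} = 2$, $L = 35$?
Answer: $2$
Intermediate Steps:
$w{\left(f \right)} = -2$ ($w{\left(f \right)} = \left(-1\right) 2 = -2$)
$- w{\left(L \right)} = \left(-1\right) \left(-2\right) = 2$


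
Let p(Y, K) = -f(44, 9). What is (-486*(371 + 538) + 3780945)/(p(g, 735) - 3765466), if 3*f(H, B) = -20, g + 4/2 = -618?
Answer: -10017513/11296378 ≈ -0.88679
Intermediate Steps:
g = -620 (g = -2 - 618 = -620)
f(H, B) = -20/3 (f(H, B) = (⅓)*(-20) = -20/3)
p(Y, K) = 20/3 (p(Y, K) = -1*(-20/3) = 20/3)
(-486*(371 + 538) + 3780945)/(p(g, 735) - 3765466) = (-486*(371 + 538) + 3780945)/(20/3 - 3765466) = (-486*909 + 3780945)/(-11296378/3) = (-441774 + 3780945)*(-3/11296378) = 3339171*(-3/11296378) = -10017513/11296378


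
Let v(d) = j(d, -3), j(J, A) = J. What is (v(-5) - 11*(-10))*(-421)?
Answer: -44205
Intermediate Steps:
v(d) = d
(v(-5) - 11*(-10))*(-421) = (-5 - 11*(-10))*(-421) = (-5 + 110)*(-421) = 105*(-421) = -44205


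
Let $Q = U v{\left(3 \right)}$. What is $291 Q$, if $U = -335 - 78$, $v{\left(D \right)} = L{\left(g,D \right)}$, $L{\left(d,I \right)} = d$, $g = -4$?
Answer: $480732$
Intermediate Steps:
$v{\left(D \right)} = -4$
$U = -413$ ($U = -335 - 78 = -413$)
$Q = 1652$ ($Q = \left(-413\right) \left(-4\right) = 1652$)
$291 Q = 291 \cdot 1652 = 480732$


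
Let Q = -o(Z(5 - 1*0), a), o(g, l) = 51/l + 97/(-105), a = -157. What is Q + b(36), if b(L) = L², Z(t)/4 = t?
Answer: 21385144/16485 ≈ 1297.2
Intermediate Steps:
Z(t) = 4*t
o(g, l) = -97/105 + 51/l (o(g, l) = 51/l + 97*(-1/105) = 51/l - 97/105 = -97/105 + 51/l)
Q = 20584/16485 (Q = -(-97/105 + 51/(-157)) = -(-97/105 + 51*(-1/157)) = -(-97/105 - 51/157) = -1*(-20584/16485) = 20584/16485 ≈ 1.2486)
Q + b(36) = 20584/16485 + 36² = 20584/16485 + 1296 = 21385144/16485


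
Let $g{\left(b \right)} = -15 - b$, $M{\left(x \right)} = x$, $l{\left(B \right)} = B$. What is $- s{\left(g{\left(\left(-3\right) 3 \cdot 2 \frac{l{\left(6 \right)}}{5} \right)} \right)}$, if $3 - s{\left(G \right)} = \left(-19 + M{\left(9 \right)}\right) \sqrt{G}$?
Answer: $-3 - 2 \sqrt{165} \approx -28.69$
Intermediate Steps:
$s{\left(G \right)} = 3 + 10 \sqrt{G}$ ($s{\left(G \right)} = 3 - \left(-19 + 9\right) \sqrt{G} = 3 - - 10 \sqrt{G} = 3 + 10 \sqrt{G}$)
$- s{\left(g{\left(\left(-3\right) 3 \cdot 2 \frac{l{\left(6 \right)}}{5} \right)} \right)} = - (3 + 10 \sqrt{-15 - \left(-3\right) 3 \cdot 2 \cdot \frac{6}{5}}) = - (3 + 10 \sqrt{-15 - \left(-9\right) 2 \cdot 6 \cdot \frac{1}{5}}) = - (3 + 10 \sqrt{-15 - \left(-18\right) \frac{6}{5}}) = - (3 + 10 \sqrt{-15 - - \frac{108}{5}}) = - (3 + 10 \sqrt{-15 + \frac{108}{5}}) = - (3 + 10 \sqrt{\frac{33}{5}}) = - (3 + 10 \frac{\sqrt{165}}{5}) = - (3 + 2 \sqrt{165}) = -3 - 2 \sqrt{165}$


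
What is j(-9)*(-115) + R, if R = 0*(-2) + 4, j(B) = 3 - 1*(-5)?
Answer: -916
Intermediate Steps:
j(B) = 8 (j(B) = 3 + 5 = 8)
R = 4 (R = 0 + 4 = 4)
j(-9)*(-115) + R = 8*(-115) + 4 = -920 + 4 = -916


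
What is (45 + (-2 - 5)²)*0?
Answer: 0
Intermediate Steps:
(45 + (-2 - 5)²)*0 = (45 + (-7)²)*0 = (45 + 49)*0 = 94*0 = 0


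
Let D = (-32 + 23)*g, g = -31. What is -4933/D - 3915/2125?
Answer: -2314982/118575 ≈ -19.523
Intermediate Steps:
D = 279 (D = (-32 + 23)*(-31) = -9*(-31) = 279)
-4933/D - 3915/2125 = -4933/279 - 3915/2125 = -4933*1/279 - 3915*1/2125 = -4933/279 - 783/425 = -2314982/118575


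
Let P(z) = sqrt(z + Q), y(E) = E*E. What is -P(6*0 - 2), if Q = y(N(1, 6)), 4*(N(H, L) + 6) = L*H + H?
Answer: -sqrt(257)/4 ≈ -4.0078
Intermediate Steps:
N(H, L) = -6 + H/4 + H*L/4 (N(H, L) = -6 + (L*H + H)/4 = -6 + (H*L + H)/4 = -6 + (H + H*L)/4 = -6 + (H/4 + H*L/4) = -6 + H/4 + H*L/4)
y(E) = E**2
Q = 289/16 (Q = (-6 + (1/4)*1 + (1/4)*1*6)**2 = (-6 + 1/4 + 3/2)**2 = (-17/4)**2 = 289/16 ≈ 18.063)
P(z) = sqrt(289/16 + z) (P(z) = sqrt(z + 289/16) = sqrt(289/16 + z))
-P(6*0 - 2) = -sqrt(289 + 16*(6*0 - 2))/4 = -sqrt(289 + 16*(0 - 2))/4 = -sqrt(289 + 16*(-2))/4 = -sqrt(289 - 32)/4 = -sqrt(257)/4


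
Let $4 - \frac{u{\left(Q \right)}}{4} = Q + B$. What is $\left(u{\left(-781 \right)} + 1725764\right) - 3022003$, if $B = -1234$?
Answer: $-1288163$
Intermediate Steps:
$u{\left(Q \right)} = 4952 - 4 Q$ ($u{\left(Q \right)} = 16 - 4 \left(Q - 1234\right) = 16 - 4 \left(-1234 + Q\right) = 16 - \left(-4936 + 4 Q\right) = 4952 - 4 Q$)
$\left(u{\left(-781 \right)} + 1725764\right) - 3022003 = \left(\left(4952 - -3124\right) + 1725764\right) - 3022003 = \left(\left(4952 + 3124\right) + 1725764\right) - 3022003 = \left(8076 + 1725764\right) - 3022003 = 1733840 - 3022003 = -1288163$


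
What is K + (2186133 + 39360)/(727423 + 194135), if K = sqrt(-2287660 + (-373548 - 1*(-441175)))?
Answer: 741831/307186 + I*sqrt(2220033) ≈ 2.4149 + 1490.0*I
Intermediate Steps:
K = I*sqrt(2220033) (K = sqrt(-2287660 + (-373548 + 441175)) = sqrt(-2287660 + 67627) = sqrt(-2220033) = I*sqrt(2220033) ≈ 1490.0*I)
K + (2186133 + 39360)/(727423 + 194135) = I*sqrt(2220033) + (2186133 + 39360)/(727423 + 194135) = I*sqrt(2220033) + 2225493/921558 = I*sqrt(2220033) + 2225493*(1/921558) = I*sqrt(2220033) + 741831/307186 = 741831/307186 + I*sqrt(2220033)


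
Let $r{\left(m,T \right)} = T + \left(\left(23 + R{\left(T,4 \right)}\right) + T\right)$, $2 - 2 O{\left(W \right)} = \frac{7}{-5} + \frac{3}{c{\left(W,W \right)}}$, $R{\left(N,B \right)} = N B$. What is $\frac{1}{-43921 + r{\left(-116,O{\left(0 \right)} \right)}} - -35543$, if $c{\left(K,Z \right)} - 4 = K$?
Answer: $\frac{31199680923}{877801} \approx 35543.0$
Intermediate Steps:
$c{\left(K,Z \right)} = 4 + K$
$R{\left(N,B \right)} = B N$
$O{\left(W \right)} = \frac{17}{10} - \frac{3}{2 \left(4 + W\right)}$ ($O{\left(W \right)} = 1 - \frac{\frac{7}{-5} + \frac{3}{4 + W}}{2} = 1 - \frac{7 \left(- \frac{1}{5}\right) + \frac{3}{4 + W}}{2} = 1 - \frac{- \frac{7}{5} + \frac{3}{4 + W}}{2} = 1 + \left(\frac{7}{10} - \frac{3}{2 \left(4 + W\right)}\right) = \frac{17}{10} - \frac{3}{2 \left(4 + W\right)}$)
$r{\left(m,T \right)} = 23 + 6 T$ ($r{\left(m,T \right)} = T + \left(\left(23 + 4 T\right) + T\right) = T + \left(23 + 5 T\right) = 23 + 6 T$)
$\frac{1}{-43921 + r{\left(-116,O{\left(0 \right)} \right)}} - -35543 = \frac{1}{-43921 + \left(23 + 6 \frac{53 + 17 \cdot 0}{10 \left(4 + 0\right)}\right)} - -35543 = \frac{1}{-43921 + \left(23 + 6 \frac{53 + 0}{10 \cdot 4}\right)} + 35543 = \frac{1}{-43921 + \left(23 + 6 \cdot \frac{1}{10} \cdot \frac{1}{4} \cdot 53\right)} + 35543 = \frac{1}{-43921 + \left(23 + 6 \cdot \frac{53}{40}\right)} + 35543 = \frac{1}{-43921 + \left(23 + \frac{159}{20}\right)} + 35543 = \frac{1}{-43921 + \frac{619}{20}} + 35543 = \frac{1}{- \frac{877801}{20}} + 35543 = - \frac{20}{877801} + 35543 = \frac{31199680923}{877801}$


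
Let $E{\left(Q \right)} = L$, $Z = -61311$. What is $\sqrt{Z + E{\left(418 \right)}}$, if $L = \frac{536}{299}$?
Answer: $\frac{i \sqrt{5481104447}}{299} \approx 247.61 i$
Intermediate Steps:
$L = \frac{536}{299}$ ($L = 536 \cdot \frac{1}{299} = \frac{536}{299} \approx 1.7926$)
$E{\left(Q \right)} = \frac{536}{299}$
$\sqrt{Z + E{\left(418 \right)}} = \sqrt{-61311 + \frac{536}{299}} = \sqrt{- \frac{18331453}{299}} = \frac{i \sqrt{5481104447}}{299}$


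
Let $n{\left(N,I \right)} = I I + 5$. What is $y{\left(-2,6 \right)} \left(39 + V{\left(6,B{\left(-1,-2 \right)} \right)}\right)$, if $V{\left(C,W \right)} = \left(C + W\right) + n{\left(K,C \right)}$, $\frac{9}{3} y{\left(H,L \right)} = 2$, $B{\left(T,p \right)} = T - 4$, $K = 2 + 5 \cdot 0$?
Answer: $54$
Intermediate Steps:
$K = 2$ ($K = 2 + 0 = 2$)
$B{\left(T,p \right)} = -4 + T$
$n{\left(N,I \right)} = 5 + I^{2}$ ($n{\left(N,I \right)} = I^{2} + 5 = 5 + I^{2}$)
$y{\left(H,L \right)} = \frac{2}{3}$ ($y{\left(H,L \right)} = \frac{1}{3} \cdot 2 = \frac{2}{3}$)
$V{\left(C,W \right)} = 5 + C + W + C^{2}$ ($V{\left(C,W \right)} = \left(C + W\right) + \left(5 + C^{2}\right) = 5 + C + W + C^{2}$)
$y{\left(-2,6 \right)} \left(39 + V{\left(6,B{\left(-1,-2 \right)} \right)}\right) = \frac{2 \left(39 + \left(5 + 6 - 5 + 6^{2}\right)\right)}{3} = \frac{2 \left(39 + \left(5 + 6 - 5 + 36\right)\right)}{3} = \frac{2 \left(39 + 42\right)}{3} = \frac{2}{3} \cdot 81 = 54$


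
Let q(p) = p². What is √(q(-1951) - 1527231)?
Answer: √2279170 ≈ 1509.7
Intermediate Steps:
√(q(-1951) - 1527231) = √((-1951)² - 1527231) = √(3806401 - 1527231) = √2279170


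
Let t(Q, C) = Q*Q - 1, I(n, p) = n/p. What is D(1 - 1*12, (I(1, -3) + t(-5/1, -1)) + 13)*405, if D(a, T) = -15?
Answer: -6075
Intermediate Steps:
t(Q, C) = -1 + Q² (t(Q, C) = Q² - 1 = -1 + Q²)
D(1 - 1*12, (I(1, -3) + t(-5/1, -1)) + 13)*405 = -15*405 = -6075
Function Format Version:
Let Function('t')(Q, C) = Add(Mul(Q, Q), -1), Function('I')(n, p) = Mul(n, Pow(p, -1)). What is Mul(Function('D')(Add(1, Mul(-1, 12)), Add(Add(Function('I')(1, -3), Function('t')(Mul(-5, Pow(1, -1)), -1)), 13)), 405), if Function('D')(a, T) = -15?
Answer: -6075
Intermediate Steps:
Function('t')(Q, C) = Add(-1, Pow(Q, 2)) (Function('t')(Q, C) = Add(Pow(Q, 2), -1) = Add(-1, Pow(Q, 2)))
Mul(Function('D')(Add(1, Mul(-1, 12)), Add(Add(Function('I')(1, -3), Function('t')(Mul(-5, Pow(1, -1)), -1)), 13)), 405) = Mul(-15, 405) = -6075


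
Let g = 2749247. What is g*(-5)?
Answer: -13746235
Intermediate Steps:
g*(-5) = 2749247*(-5) = -13746235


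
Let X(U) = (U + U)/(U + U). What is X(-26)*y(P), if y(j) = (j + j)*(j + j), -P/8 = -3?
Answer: 2304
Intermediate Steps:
P = 24 (P = -8*(-3) = 24)
X(U) = 1 (X(U) = (2*U)/((2*U)) = (2*U)*(1/(2*U)) = 1)
y(j) = 4*j**2 (y(j) = (2*j)*(2*j) = 4*j**2)
X(-26)*y(P) = 1*(4*24**2) = 1*(4*576) = 1*2304 = 2304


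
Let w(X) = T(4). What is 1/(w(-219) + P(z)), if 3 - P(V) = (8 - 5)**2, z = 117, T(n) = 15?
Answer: 1/9 ≈ 0.11111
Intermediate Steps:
P(V) = -6 (P(V) = 3 - (8 - 5)**2 = 3 - 1*3**2 = 3 - 1*9 = 3 - 9 = -6)
w(X) = 15
1/(w(-219) + P(z)) = 1/(15 - 6) = 1/9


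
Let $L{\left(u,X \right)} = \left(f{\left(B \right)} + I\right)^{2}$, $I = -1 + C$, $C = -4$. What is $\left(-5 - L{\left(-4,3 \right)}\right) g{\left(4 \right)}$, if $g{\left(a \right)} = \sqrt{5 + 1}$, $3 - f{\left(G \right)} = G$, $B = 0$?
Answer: $- 9 \sqrt{6} \approx -22.045$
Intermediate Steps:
$f{\left(G \right)} = 3 - G$
$I = -5$ ($I = -1 - 4 = -5$)
$L{\left(u,X \right)} = 4$ ($L{\left(u,X \right)} = \left(\left(3 - 0\right) - 5\right)^{2} = \left(\left(3 + 0\right) - 5\right)^{2} = \left(3 - 5\right)^{2} = \left(-2\right)^{2} = 4$)
$g{\left(a \right)} = \sqrt{6}$
$\left(-5 - L{\left(-4,3 \right)}\right) g{\left(4 \right)} = \left(-5 - 4\right) \sqrt{6} = - 9 \sqrt{6}$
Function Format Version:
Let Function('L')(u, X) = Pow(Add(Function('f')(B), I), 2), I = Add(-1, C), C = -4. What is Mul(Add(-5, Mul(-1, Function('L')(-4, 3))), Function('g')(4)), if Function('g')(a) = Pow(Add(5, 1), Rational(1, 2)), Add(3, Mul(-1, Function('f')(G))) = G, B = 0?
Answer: Mul(-9, Pow(6, Rational(1, 2))) ≈ -22.045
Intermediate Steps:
Function('f')(G) = Add(3, Mul(-1, G))
I = -5 (I = Add(-1, -4) = -5)
Function('L')(u, X) = 4 (Function('L')(u, X) = Pow(Add(Add(3, Mul(-1, 0)), -5), 2) = Pow(Add(Add(3, 0), -5), 2) = Pow(Add(3, -5), 2) = Pow(-2, 2) = 4)
Function('g')(a) = Pow(6, Rational(1, 2))
Mul(Add(-5, Mul(-1, Function('L')(-4, 3))), Function('g')(4)) = Mul(Add(-5, Mul(-1, 4)), Pow(6, Rational(1, 2))) = Mul(Add(-5, -4), Pow(6, Rational(1, 2))) = Mul(-9, Pow(6, Rational(1, 2)))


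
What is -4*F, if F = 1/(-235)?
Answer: 4/235 ≈ 0.017021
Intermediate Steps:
F = -1/235 ≈ -0.0042553
-4*F = -4*(-1/235) = 4/235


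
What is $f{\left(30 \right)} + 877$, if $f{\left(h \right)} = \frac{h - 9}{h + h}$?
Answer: $\frac{17547}{20} \approx 877.35$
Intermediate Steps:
$f{\left(h \right)} = \frac{-9 + h}{2 h}$
$f{\left(30 \right)} + 877 = \frac{-9 + 30}{2 \cdot 30} + 877 = \frac{1}{2} \cdot \frac{1}{30} \cdot 21 + 877 = \frac{7}{20} + 877 = \frac{17547}{20}$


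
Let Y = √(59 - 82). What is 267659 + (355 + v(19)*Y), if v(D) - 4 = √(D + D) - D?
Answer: 268014 + I*√23*(-15 + √38) ≈ 2.6801e+5 - 42.374*I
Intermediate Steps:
v(D) = 4 - D + √2*√D (v(D) = 4 + (√(D + D) - D) = 4 + (√(2*D) - D) = 4 + (√2*√D - D) = 4 + (-D + √2*√D) = 4 - D + √2*√D)
Y = I*√23 (Y = √(-23) = I*√23 ≈ 4.7958*I)
267659 + (355 + v(19)*Y) = 267659 + (355 + (4 - 1*19 + √2*√19)*(I*√23)) = 267659 + (355 + (4 - 19 + √38)*(I*√23)) = 267659 + (355 + (-15 + √38)*(I*√23)) = 267659 + (355 + I*√23*(-15 + √38)) = 268014 + I*√23*(-15 + √38)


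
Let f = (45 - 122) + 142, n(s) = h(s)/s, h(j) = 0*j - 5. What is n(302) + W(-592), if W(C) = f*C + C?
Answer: -11799749/302 ≈ -39072.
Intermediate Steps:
h(j) = -5 (h(j) = 0 - 5 = -5)
n(s) = -5/s
f = 65 (f = -77 + 142 = 65)
W(C) = 66*C (W(C) = 65*C + C = 66*C)
n(302) + W(-592) = -5/302 + 66*(-592) = -5*1/302 - 39072 = -5/302 - 39072 = -11799749/302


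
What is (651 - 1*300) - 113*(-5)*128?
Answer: 72671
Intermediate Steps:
(651 - 1*300) - 113*(-5)*128 = (651 - 300) + 565*128 = 351 + 72320 = 72671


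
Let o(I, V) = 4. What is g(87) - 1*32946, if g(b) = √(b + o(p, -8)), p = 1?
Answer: -32946 + √91 ≈ -32936.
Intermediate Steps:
g(b) = √(4 + b) (g(b) = √(b + 4) = √(4 + b))
g(87) - 1*32946 = √(4 + 87) - 1*32946 = √91 - 32946 = -32946 + √91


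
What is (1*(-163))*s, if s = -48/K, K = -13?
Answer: -7824/13 ≈ -601.85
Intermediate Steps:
s = 48/13 (s = -48/(-13) = -48*(-1/13) = 48/13 ≈ 3.6923)
(1*(-163))*s = (1*(-163))*(48/13) = -163*48/13 = -7824/13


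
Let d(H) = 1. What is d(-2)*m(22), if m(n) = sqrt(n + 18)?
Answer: 2*sqrt(10) ≈ 6.3246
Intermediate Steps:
m(n) = sqrt(18 + n)
d(-2)*m(22) = 1*sqrt(18 + 22) = 1*sqrt(40) = 1*(2*sqrt(10)) = 2*sqrt(10)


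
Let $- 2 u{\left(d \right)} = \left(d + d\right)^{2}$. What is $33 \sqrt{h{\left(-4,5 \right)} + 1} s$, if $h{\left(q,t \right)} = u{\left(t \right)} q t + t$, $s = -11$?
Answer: $- 363 \sqrt{1006} \approx -11513.0$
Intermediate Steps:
$u{\left(d \right)} = - 2 d^{2}$ ($u{\left(d \right)} = - \frac{\left(d + d\right)^{2}}{2} = - \frac{\left(2 d\right)^{2}}{2} = - \frac{4 d^{2}}{2} = - 2 d^{2}$)
$h{\left(q,t \right)} = t - 2 q t^{3}$ ($h{\left(q,t \right)} = - 2 t^{2} q t + t = - 2 q t^{2} t + t = - 2 q t^{3} + t = t - 2 q t^{3}$)
$33 \sqrt{h{\left(-4,5 \right)} + 1} s = 33 \sqrt{\left(5 - - 8 \cdot 5^{3}\right) + 1} \left(-11\right) = 33 \sqrt{\left(5 - \left(-8\right) 125\right) + 1} \left(-11\right) = 33 \sqrt{\left(5 + 1000\right) + 1} \left(-11\right) = 33 \sqrt{1005 + 1} \left(-11\right) = 33 \sqrt{1006} \left(-11\right) = - 363 \sqrt{1006}$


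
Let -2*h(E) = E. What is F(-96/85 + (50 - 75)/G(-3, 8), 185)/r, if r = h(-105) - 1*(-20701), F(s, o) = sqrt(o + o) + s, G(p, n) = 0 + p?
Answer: 3674/10584285 + 2*sqrt(370)/41507 ≈ 0.0012740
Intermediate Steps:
G(p, n) = p
h(E) = -E/2
F(s, o) = s + sqrt(2)*sqrt(o) (F(s, o) = sqrt(2*o) + s = sqrt(2)*sqrt(o) + s = s + sqrt(2)*sqrt(o))
r = 41507/2 (r = -1/2*(-105) - 1*(-20701) = 105/2 + 20701 = 41507/2 ≈ 20754.)
F(-96/85 + (50 - 75)/G(-3, 8), 185)/r = ((-96/85 + (50 - 75)/(-3)) + sqrt(2)*sqrt(185))/(41507/2) = ((-96*1/85 - 25*(-1/3)) + sqrt(370))*(2/41507) = ((-96/85 + 25/3) + sqrt(370))*(2/41507) = (1837/255 + sqrt(370))*(2/41507) = 3674/10584285 + 2*sqrt(370)/41507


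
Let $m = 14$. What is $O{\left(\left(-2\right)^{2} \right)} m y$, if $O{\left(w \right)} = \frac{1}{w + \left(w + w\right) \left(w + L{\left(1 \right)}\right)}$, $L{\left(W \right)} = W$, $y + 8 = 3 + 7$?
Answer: $\frac{7}{11} \approx 0.63636$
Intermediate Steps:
$y = 2$ ($y = -8 + \left(3 + 7\right) = -8 + 10 = 2$)
$O{\left(w \right)} = \frac{1}{w + 2 w \left(1 + w\right)}$ ($O{\left(w \right)} = \frac{1}{w + \left(w + w\right) \left(w + 1\right)} = \frac{1}{w + 2 w \left(1 + w\right)}$)
$O{\left(\left(-2\right)^{2} \right)} m y = \frac{1}{\left(-2\right)^{2} \left(3 + 2 \left(-2\right)^{2}\right)} 14 \cdot 2 = \frac{1}{4 \left(3 + 2 \cdot 4\right)} 14 \cdot 2 = \frac{1}{4 \left(3 + 8\right)} 14 \cdot 2 = \frac{1}{4 \cdot 11} \cdot 14 \cdot 2 = \frac{1}{4} \cdot \frac{1}{11} \cdot 14 \cdot 2 = \frac{1}{44} \cdot 14 \cdot 2 = \frac{7}{22} \cdot 2 = \frac{7}{11}$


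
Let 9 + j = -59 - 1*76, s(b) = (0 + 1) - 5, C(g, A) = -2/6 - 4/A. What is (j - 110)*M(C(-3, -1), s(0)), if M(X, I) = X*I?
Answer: 11176/3 ≈ 3725.3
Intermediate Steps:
C(g, A) = -⅓ - 4/A (C(g, A) = -2*⅙ - 4/A = -⅓ - 4/A)
s(b) = -4 (s(b) = 1 - 5 = -4)
M(X, I) = I*X
j = -144 (j = -9 + (-59 - 1*76) = -9 + (-59 - 76) = -9 - 135 = -144)
(j - 110)*M(C(-3, -1), s(0)) = (-144 - 110)*(-4*(-12 - 1*(-1))/(3*(-1))) = -(-1016)*(⅓)*(-1)*(-12 + 1) = -(-1016)*(⅓)*(-1)*(-11) = -(-1016)*11/3 = -254*(-44/3) = 11176/3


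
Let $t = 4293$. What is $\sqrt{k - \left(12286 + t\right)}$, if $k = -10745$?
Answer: $6 i \sqrt{759} \approx 165.3 i$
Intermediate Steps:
$\sqrt{k - \left(12286 + t\right)} = \sqrt{-10745 - 16579} = \sqrt{-27324} = 6 i \sqrt{759}$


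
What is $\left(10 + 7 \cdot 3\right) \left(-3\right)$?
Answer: $-93$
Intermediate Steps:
$\left(10 + 7 \cdot 3\right) \left(-3\right) = \left(10 + 21\right) \left(-3\right) = 31 \left(-3\right) = -93$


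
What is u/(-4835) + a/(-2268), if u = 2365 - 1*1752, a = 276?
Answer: -227062/913815 ≈ -0.24848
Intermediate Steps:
u = 613 (u = 2365 - 1752 = 613)
u/(-4835) + a/(-2268) = 613/(-4835) + 276/(-2268) = 613*(-1/4835) + 276*(-1/2268) = -613/4835 - 23/189 = -227062/913815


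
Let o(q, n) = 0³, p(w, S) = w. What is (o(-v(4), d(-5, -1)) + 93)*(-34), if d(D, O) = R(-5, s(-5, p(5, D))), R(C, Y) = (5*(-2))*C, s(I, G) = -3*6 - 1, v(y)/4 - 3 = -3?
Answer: -3162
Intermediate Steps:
v(y) = 0 (v(y) = 12 + 4*(-3) = 12 - 12 = 0)
s(I, G) = -19 (s(I, G) = -18 - 1 = -19)
R(C, Y) = -10*C
d(D, O) = 50 (d(D, O) = -10*(-5) = 50)
o(q, n) = 0
(o(-v(4), d(-5, -1)) + 93)*(-34) = (0 + 93)*(-34) = 93*(-34) = -3162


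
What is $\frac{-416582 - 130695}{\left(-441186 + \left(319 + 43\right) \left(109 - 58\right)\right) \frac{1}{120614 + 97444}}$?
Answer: $\frac{19889688011}{70454} \approx 2.8231 \cdot 10^{5}$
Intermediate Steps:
$\frac{-416582 - 130695}{\left(-441186 + \left(319 + 43\right) \left(109 - 58\right)\right) \frac{1}{120614 + 97444}} = \frac{-416582 - 130695}{\left(-441186 + 362 \cdot 51\right) \frac{1}{218058}} = - \frac{547277}{\left(-441186 + 18462\right) \frac{1}{218058}} = - \frac{547277}{\left(-422724\right) \frac{1}{218058}} = - \frac{547277}{- \frac{70454}{36343}} = \left(-547277\right) \left(- \frac{36343}{70454}\right) = \frac{19889688011}{70454}$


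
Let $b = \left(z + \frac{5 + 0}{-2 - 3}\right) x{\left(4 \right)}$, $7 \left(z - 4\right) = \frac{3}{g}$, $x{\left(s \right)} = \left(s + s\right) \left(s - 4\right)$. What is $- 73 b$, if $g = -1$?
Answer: $0$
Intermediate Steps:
$x{\left(s \right)} = 2 s \left(-4 + s\right)$
$z = \frac{25}{7}$ ($z = 4 + \frac{3 \frac{1}{-1}}{7} = 4 + \frac{3 \left(-1\right)}{7} = 4 + \frac{1}{7} \left(-3\right) = 4 - \frac{3}{7} = \frac{25}{7} \approx 3.5714$)
$b = 0$ ($b = \left(\frac{25}{7} + \frac{5 + 0}{-2 - 3}\right) 2 \cdot 4 \left(-4 + 4\right) = \left(\frac{25}{7} + \frac{5}{-5}\right) 2 \cdot 4 \cdot 0 = \left(\frac{25}{7} + 5 \left(- \frac{1}{5}\right)\right) 0 = \left(\frac{25}{7} - 1\right) 0 = \frac{18}{7} \cdot 0 = 0$)
$- 73 b = \left(-73\right) 0 = 0$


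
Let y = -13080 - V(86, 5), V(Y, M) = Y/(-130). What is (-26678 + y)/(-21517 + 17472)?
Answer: 2584227/262925 ≈ 9.8288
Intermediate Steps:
V(Y, M) = -Y/130 (V(Y, M) = Y*(-1/130) = -Y/130)
y = -850157/65 (y = -13080 - (-1)*86/130 = -13080 - 1*(-43/65) = -13080 + 43/65 = -850157/65 ≈ -13079.)
(-26678 + y)/(-21517 + 17472) = (-26678 - 850157/65)/(-21517 + 17472) = -2584227/65/(-4045) = -2584227/65*(-1/4045) = 2584227/262925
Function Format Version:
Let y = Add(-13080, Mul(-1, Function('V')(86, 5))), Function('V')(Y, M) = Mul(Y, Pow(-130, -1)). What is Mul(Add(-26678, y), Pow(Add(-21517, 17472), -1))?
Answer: Rational(2584227, 262925) ≈ 9.8288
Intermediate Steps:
Function('V')(Y, M) = Mul(Rational(-1, 130), Y) (Function('V')(Y, M) = Mul(Y, Rational(-1, 130)) = Mul(Rational(-1, 130), Y))
y = Rational(-850157, 65) (y = Add(-13080, Mul(-1, Mul(Rational(-1, 130), 86))) = Add(-13080, Mul(-1, Rational(-43, 65))) = Add(-13080, Rational(43, 65)) = Rational(-850157, 65) ≈ -13079.)
Mul(Add(-26678, y), Pow(Add(-21517, 17472), -1)) = Mul(Add(-26678, Rational(-850157, 65)), Pow(Add(-21517, 17472), -1)) = Mul(Rational(-2584227, 65), Pow(-4045, -1)) = Mul(Rational(-2584227, 65), Rational(-1, 4045)) = Rational(2584227, 262925)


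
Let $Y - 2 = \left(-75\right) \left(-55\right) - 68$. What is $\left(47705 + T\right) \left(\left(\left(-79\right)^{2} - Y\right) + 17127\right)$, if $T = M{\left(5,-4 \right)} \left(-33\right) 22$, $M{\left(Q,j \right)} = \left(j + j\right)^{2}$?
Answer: $23962469$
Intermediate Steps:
$M{\left(Q,j \right)} = 4 j^{2}$ ($M{\left(Q,j \right)} = \left(2 j\right)^{2} = 4 j^{2}$)
$Y = 4059$ ($Y = 2 - -4057 = 2 + \left(4125 - 68\right) = 2 + 4057 = 4059$)
$T = -46464$ ($T = 4 \left(-4\right)^{2} \left(-33\right) 22 = 4 \cdot 16 \left(-33\right) 22 = 64 \left(-33\right) 22 = \left(-2112\right) 22 = -46464$)
$\left(47705 + T\right) \left(\left(\left(-79\right)^{2} - Y\right) + 17127\right) = \left(47705 - 46464\right) \left(\left(\left(-79\right)^{2} - 4059\right) + 17127\right) = 1241 \left(\left(6241 - 4059\right) + 17127\right) = 1241 \left(2182 + 17127\right) = 1241 \cdot 19309 = 23962469$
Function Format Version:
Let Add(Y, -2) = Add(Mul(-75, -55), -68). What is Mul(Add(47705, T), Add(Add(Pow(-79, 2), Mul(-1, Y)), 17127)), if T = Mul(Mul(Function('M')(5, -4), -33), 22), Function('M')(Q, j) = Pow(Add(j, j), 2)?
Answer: 23962469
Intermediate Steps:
Function('M')(Q, j) = Mul(4, Pow(j, 2)) (Function('M')(Q, j) = Pow(Mul(2, j), 2) = Mul(4, Pow(j, 2)))
Y = 4059 (Y = Add(2, Add(Mul(-75, -55), -68)) = Add(2, Add(4125, -68)) = Add(2, 4057) = 4059)
T = -46464 (T = Mul(Mul(Mul(4, Pow(-4, 2)), -33), 22) = Mul(Mul(Mul(4, 16), -33), 22) = Mul(Mul(64, -33), 22) = Mul(-2112, 22) = -46464)
Mul(Add(47705, T), Add(Add(Pow(-79, 2), Mul(-1, Y)), 17127)) = Mul(Add(47705, -46464), Add(Add(Pow(-79, 2), Mul(-1, 4059)), 17127)) = Mul(1241, Add(Add(6241, -4059), 17127)) = Mul(1241, Add(2182, 17127)) = Mul(1241, 19309) = 23962469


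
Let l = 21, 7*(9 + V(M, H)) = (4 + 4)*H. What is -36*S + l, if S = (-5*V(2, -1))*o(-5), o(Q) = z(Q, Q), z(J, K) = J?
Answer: 64047/7 ≈ 9149.6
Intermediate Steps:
V(M, H) = -9 + 8*H/7 (V(M, H) = -9 + ((4 + 4)*H)/7 = -9 + (8*H)/7 = -9 + 8*H/7)
o(Q) = Q
S = -1775/7 (S = -5*(-9 + (8/7)*(-1))*(-5) = -5*(-9 - 8/7)*(-5) = -5*(-71/7)*(-5) = (355/7)*(-5) = -1775/7 ≈ -253.57)
-36*S + l = -36*(-1775/7) + 21 = 63900/7 + 21 = 64047/7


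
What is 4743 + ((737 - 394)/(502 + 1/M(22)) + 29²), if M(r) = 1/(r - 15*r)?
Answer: 1083639/194 ≈ 5585.8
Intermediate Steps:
M(r) = -1/(14*r) (M(r) = 1/(-14*r) = -1/(14*r))
4743 + ((737 - 394)/(502 + 1/M(22)) + 29²) = 4743 + ((737 - 394)/(502 + 1/(-1/14/22)) + 29²) = 4743 + (343/(502 + 1/(-1/14*1/22)) + 841) = 4743 + (343/(502 + 1/(-1/308)) + 841) = 4743 + (343/(502 - 308) + 841) = 4743 + (343/194 + 841) = 4743 + 163497/194 = 1083639/194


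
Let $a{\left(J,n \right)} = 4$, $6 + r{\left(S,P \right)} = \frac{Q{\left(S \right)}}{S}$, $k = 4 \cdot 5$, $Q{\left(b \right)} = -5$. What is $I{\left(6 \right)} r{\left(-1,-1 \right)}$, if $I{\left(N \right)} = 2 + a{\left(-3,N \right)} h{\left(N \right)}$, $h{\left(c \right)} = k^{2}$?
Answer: $-1602$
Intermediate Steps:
$k = 20$
$r{\left(S,P \right)} = -6 - \frac{5}{S}$
$h{\left(c \right)} = 400$ ($h{\left(c \right)} = 20^{2} = 400$)
$I{\left(N \right)} = 1602$ ($I{\left(N \right)} = 2 + 4 \cdot 400 = 2 + 1600 = 1602$)
$I{\left(6 \right)} r{\left(-1,-1 \right)} = 1602 \left(-6 - \frac{5}{-1}\right) = 1602 \left(-6 - -5\right) = 1602 \left(-6 + 5\right) = 1602 \left(-1\right) = -1602$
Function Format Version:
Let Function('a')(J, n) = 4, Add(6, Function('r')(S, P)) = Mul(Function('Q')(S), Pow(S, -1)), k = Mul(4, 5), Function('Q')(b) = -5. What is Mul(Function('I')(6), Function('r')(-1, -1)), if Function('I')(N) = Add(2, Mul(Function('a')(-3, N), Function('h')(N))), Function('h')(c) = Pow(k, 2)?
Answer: -1602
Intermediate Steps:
k = 20
Function('r')(S, P) = Add(-6, Mul(-5, Pow(S, -1)))
Function('h')(c) = 400 (Function('h')(c) = Pow(20, 2) = 400)
Function('I')(N) = 1602 (Function('I')(N) = Add(2, Mul(4, 400)) = Add(2, 1600) = 1602)
Mul(Function('I')(6), Function('r')(-1, -1)) = Mul(1602, Add(-6, Mul(-5, Pow(-1, -1)))) = Mul(1602, Add(-6, Mul(-5, -1))) = Mul(1602, Add(-6, 5)) = Mul(1602, -1) = -1602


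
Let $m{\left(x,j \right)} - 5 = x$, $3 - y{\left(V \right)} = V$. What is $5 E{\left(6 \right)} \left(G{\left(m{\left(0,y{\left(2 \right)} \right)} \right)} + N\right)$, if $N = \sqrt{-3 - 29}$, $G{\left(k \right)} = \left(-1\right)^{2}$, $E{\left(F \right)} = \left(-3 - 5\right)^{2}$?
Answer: $320 + 1280 i \sqrt{2} \approx 320.0 + 1810.2 i$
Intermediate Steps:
$E{\left(F \right)} = 64$ ($E{\left(F \right)} = \left(-8\right)^{2} = 64$)
$y{\left(V \right)} = 3 - V$
$m{\left(x,j \right)} = 5 + x$
$G{\left(k \right)} = 1$
$N = 4 i \sqrt{2}$ ($N = \sqrt{-32} = 4 i \sqrt{2} \approx 5.6569 i$)
$5 E{\left(6 \right)} \left(G{\left(m{\left(0,y{\left(2 \right)} \right)} \right)} + N\right) = 5 \cdot 64 \left(1 + 4 i \sqrt{2}\right) = 320 \left(1 + 4 i \sqrt{2}\right) = 320 + 1280 i \sqrt{2}$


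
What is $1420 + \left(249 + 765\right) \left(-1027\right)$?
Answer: $-1039958$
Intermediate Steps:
$1420 + \left(249 + 765\right) \left(-1027\right) = 1420 + 1014 \left(-1027\right) = 1420 - 1041378 = -1039958$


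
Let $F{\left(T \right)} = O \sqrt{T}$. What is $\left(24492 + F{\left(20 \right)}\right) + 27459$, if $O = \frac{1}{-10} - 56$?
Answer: $51951 - \frac{561 \sqrt{5}}{5} \approx 51700.0$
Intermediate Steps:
$O = - \frac{561}{10}$ ($O = - \frac{1}{10} - 56 = - \frac{561}{10} \approx -56.1$)
$F{\left(T \right)} = - \frac{561 \sqrt{T}}{10}$
$\left(24492 + F{\left(20 \right)}\right) + 27459 = \left(24492 - \frac{561 \sqrt{20}}{10}\right) + 27459 = \left(24492 - \frac{561 \cdot 2 \sqrt{5}}{10}\right) + 27459 = \left(24492 - \frac{561 \sqrt{5}}{5}\right) + 27459 = 51951 - \frac{561 \sqrt{5}}{5}$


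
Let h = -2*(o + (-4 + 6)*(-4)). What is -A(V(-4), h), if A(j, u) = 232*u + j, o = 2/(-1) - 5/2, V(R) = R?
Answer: -5796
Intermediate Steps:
o = -9/2 (o = 2*(-1) - 5*½ = -2 - 5/2 = -9/2 ≈ -4.5000)
h = 25 (h = -2*(-9/2 + (-4 + 6)*(-4)) = -2*(-9/2 + 2*(-4)) = -2*(-9/2 - 8) = -2*(-25/2) = 25)
A(j, u) = j + 232*u
-A(V(-4), h) = -(-4 + 232*25) = -(-4 + 5800) = -1*5796 = -5796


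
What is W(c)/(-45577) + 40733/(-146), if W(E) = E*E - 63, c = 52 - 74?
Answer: -1856549407/6654242 ≈ -279.00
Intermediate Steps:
c = -22
W(E) = -63 + E² (W(E) = E² - 63 = -63 + E²)
W(c)/(-45577) + 40733/(-146) = (-63 + (-22)²)/(-45577) + 40733/(-146) = (-63 + 484)*(-1/45577) + 40733*(-1/146) = 421*(-1/45577) - 40733/146 = -421/45577 - 40733/146 = -1856549407/6654242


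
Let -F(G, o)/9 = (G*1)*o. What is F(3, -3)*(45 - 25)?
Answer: 1620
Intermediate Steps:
F(G, o) = -9*G*o (F(G, o) = -9*G*1*o = -9*G*o)
F(3, -3)*(45 - 25) = (-9*3*(-3))*(45 - 25) = 81*20 = 1620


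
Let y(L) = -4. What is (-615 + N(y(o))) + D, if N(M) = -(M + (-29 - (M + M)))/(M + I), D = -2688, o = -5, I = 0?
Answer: -13237/4 ≈ -3309.3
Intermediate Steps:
N(M) = -(-29 - M)/M (N(M) = -(M + (-29 - (M + M)))/(M + 0) = -(M + (-29 - 2*M))/M = -(-29 - M)/M)
(-615 + N(y(o))) + D = (-615 + (29 - 4)/(-4)) - 2688 = (-615 - ¼*25) - 2688 = (-615 - 25/4) - 2688 = -2485/4 - 2688 = -13237/4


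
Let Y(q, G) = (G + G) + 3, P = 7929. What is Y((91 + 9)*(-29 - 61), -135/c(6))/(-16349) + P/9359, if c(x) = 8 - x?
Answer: 130866609/153010291 ≈ 0.85528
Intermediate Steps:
Y(q, G) = 3 + 2*G (Y(q, G) = 2*G + 3 = 3 + 2*G)
Y((91 + 9)*(-29 - 61), -135/c(6))/(-16349) + P/9359 = (3 + 2*(-135/(8 - 1*6)))/(-16349) + 7929/9359 = (3 + 2*(-135/(8 - 6)))*(-1/16349) + 7929*(1/9359) = (3 + 2*(-135/2))*(-1/16349) + 7929/9359 = (3 - 135)*(-1/16349) + 7929/9359 = -132*(-1/16349) + 7929/9359 = 132/16349 + 7929/9359 = 130866609/153010291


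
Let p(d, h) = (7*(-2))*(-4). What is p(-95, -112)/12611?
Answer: 56/12611 ≈ 0.0044406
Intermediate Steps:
p(d, h) = 56 (p(d, h) = -14*(-4) = 56)
p(-95, -112)/12611 = 56/12611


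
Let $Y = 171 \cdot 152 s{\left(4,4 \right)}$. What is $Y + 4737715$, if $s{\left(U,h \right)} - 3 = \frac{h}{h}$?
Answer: $4841683$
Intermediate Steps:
$s{\left(U,h \right)} = 4$ ($s{\left(U,h \right)} = 3 + \frac{h}{h} = 3 + 1 = 4$)
$Y = 103968$ ($Y = 171 \cdot 152 \cdot 4 = 25992 \cdot 4 = 103968$)
$Y + 4737715 = 103968 + 4737715 = 4841683$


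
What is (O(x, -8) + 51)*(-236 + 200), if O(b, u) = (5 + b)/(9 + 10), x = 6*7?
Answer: -36576/19 ≈ -1925.1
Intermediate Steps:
x = 42
O(b, u) = 5/19 + b/19 (O(b, u) = (5 + b)/19 = (5 + b)*(1/19) = 5/19 + b/19)
(O(x, -8) + 51)*(-236 + 200) = ((5/19 + (1/19)*42) + 51)*(-236 + 200) = ((5/19 + 42/19) + 51)*(-36) = (47/19 + 51)*(-36) = (1016/19)*(-36) = -36576/19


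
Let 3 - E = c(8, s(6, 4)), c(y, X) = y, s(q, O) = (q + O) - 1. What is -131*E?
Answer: 655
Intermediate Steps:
s(q, O) = -1 + O + q (s(q, O) = (O + q) - 1 = -1 + O + q)
E = -5 (E = 3 - 1*8 = 3 - 8 = -5)
-131*E = -131*(-5) = 655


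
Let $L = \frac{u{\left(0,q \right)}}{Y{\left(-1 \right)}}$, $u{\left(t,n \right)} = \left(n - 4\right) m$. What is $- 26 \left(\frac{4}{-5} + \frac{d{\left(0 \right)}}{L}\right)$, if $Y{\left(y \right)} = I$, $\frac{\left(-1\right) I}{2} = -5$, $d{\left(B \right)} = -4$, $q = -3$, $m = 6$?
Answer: $- \frac{416}{105} \approx -3.9619$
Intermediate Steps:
$u{\left(t,n \right)} = -24 + 6 n$ ($u{\left(t,n \right)} = \left(n - 4\right) 6 = \left(-4 + n\right) 6 = -24 + 6 n$)
$I = 10$ ($I = \left(-2\right) \left(-5\right) = 10$)
$Y{\left(y \right)} = 10$
$L = - \frac{21}{5}$ ($L = \frac{-24 + 6 \left(-3\right)}{10} = \left(-24 - 18\right) \frac{1}{10} = \left(-42\right) \frac{1}{10} = - \frac{21}{5} \approx -4.2$)
$- 26 \left(\frac{4}{-5} + \frac{d{\left(0 \right)}}{L}\right) = - 26 \left(\frac{4}{-5} - \frac{4}{- \frac{21}{5}}\right) = - 26 \left(4 \left(- \frac{1}{5}\right) - - \frac{20}{21}\right) = - 26 \left(- \frac{4}{5} + \frac{20}{21}\right) = \left(-26\right) \frac{16}{105} = - \frac{416}{105}$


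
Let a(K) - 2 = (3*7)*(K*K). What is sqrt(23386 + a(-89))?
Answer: 3*sqrt(21081) ≈ 435.58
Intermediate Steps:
a(K) = 2 + 21*K**2 (a(K) = 2 + (3*7)*(K*K) = 2 + 21*K**2)
sqrt(23386 + a(-89)) = sqrt(23386 + (2 + 21*(-89)**2)) = sqrt(23386 + (2 + 21*7921)) = sqrt(23386 + (2 + 166341)) = sqrt(23386 + 166343) = sqrt(189729) = 3*sqrt(21081)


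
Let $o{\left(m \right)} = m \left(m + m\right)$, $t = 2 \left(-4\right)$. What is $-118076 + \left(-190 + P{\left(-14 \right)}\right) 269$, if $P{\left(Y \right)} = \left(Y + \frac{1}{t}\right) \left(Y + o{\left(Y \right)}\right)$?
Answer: $- \frac{6421777}{4} \approx -1.6054 \cdot 10^{6}$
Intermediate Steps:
$t = -8$
$o{\left(m \right)} = 2 m^{2}$ ($o{\left(m \right)} = m 2 m = 2 m^{2}$)
$P{\left(Y \right)} = \left(- \frac{1}{8} + Y\right) \left(Y + 2 Y^{2}\right)$ ($P{\left(Y \right)} = \left(Y + \frac{1}{-8}\right) \left(Y + 2 Y^{2}\right) = \left(Y - \frac{1}{8}\right) \left(Y + 2 Y^{2}\right) = \left(- \frac{1}{8} + Y\right) \left(Y + 2 Y^{2}\right)$)
$-118076 + \left(-190 + P{\left(-14 \right)}\right) 269 = -118076 + \left(-190 + \frac{1}{8} \left(-14\right) \left(-1 + 6 \left(-14\right) + 16 \left(-14\right)^{2}\right)\right) 269 = -118076 + \left(-190 + \frac{1}{8} \left(-14\right) \left(-1 - 84 + 16 \cdot 196\right)\right) 269 = -118076 + \left(-190 + \frac{1}{8} \left(-14\right) \left(-1 - 84 + 3136\right)\right) 269 = -118076 + \left(-190 + \frac{1}{8} \left(-14\right) 3051\right) 269 = -118076 + \left(-190 - \frac{21357}{4}\right) 269 = -118076 - \frac{5949473}{4} = - \frac{6421777}{4}$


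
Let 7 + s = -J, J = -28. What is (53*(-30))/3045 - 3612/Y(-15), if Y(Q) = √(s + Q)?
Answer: -106/203 - 602*√6 ≈ -1475.1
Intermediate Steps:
s = 21 (s = -7 - 1*(-28) = -7 + 28 = 21)
Y(Q) = √(21 + Q)
(53*(-30))/3045 - 3612/Y(-15) = (53*(-30))/3045 - 3612/√(21 - 15) = -1590*1/3045 - 3612*√6/6 = -106/203 - 602*√6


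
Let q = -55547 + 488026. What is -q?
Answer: -432479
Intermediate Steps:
q = 432479
-q = -1*432479 = -432479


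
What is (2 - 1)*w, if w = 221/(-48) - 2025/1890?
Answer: -1907/336 ≈ -5.6756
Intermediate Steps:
w = -1907/336 (w = 221*(-1/48) - 2025*1/1890 = -221/48 - 15/14 = -1907/336 ≈ -5.6756)
(2 - 1)*w = (2 - 1)*(-1907/336) = 1*(-1907/336) = -1907/336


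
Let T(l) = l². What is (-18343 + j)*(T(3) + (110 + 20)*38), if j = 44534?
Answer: 129619259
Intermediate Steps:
(-18343 + j)*(T(3) + (110 + 20)*38) = (-18343 + 44534)*(3² + (110 + 20)*38) = 26191*(9 + 130*38) = 26191*(9 + 4940) = 26191*4949 = 129619259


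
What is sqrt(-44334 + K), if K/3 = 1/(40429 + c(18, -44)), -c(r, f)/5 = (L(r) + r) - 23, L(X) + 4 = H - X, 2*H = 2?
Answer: I*sqrt(72930869890977)/40559 ≈ 210.56*I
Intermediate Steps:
H = 1 (H = (1/2)*2 = 1)
L(X) = -3 - X (L(X) = -4 + (1 - X) = -3 - X)
c(r, f) = 130 (c(r, f) = -5*(((-3 - r) + r) - 23) = -5*(-3 - 23) = -5*(-26) = 130)
K = 3/40559 (K = 3/(40429 + 130) = 3/40559 ≈ 7.3966e-5)
sqrt(-44334 + K) = sqrt(-44334 + 3/40559) = sqrt(-1798142703/40559) = I*sqrt(72930869890977)/40559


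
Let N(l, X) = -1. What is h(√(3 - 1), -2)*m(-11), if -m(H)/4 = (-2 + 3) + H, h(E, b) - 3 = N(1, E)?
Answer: 80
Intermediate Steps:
h(E, b) = 2 (h(E, b) = 3 - 1 = 2)
m(H) = -4 - 4*H (m(H) = -4*((-2 + 3) + H) = -4*(1 + H) = -4 - 4*H)
h(√(3 - 1), -2)*m(-11) = 2*(-4 - 4*(-11)) = 2*(-4 + 44) = 2*40 = 80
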